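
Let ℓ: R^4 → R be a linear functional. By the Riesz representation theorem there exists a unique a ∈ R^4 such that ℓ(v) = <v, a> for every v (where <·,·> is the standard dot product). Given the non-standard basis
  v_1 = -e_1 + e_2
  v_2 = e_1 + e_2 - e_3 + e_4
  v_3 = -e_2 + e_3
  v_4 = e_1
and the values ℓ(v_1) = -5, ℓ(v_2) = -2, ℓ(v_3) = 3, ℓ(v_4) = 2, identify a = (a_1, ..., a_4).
a = (2, -3, 0, -1)

Write a = (a_1, ..., a_4) in the standard basis. For each basis vector v_i, ℓ(v_i) = <v_i, a> is a linear equation in the a_j's. Collect the n equations into a matrix system V a = ℓ, where row i of V is v_i (expressed in the standard basis). Since V is invertible (lower-triangular with 1s on the diagonal, up to permutation), solve by back-substitution:
  V =
[[-1, 1, 0, 0],
 [1, 1, -1, 1],
 [0, -1, 1, 0],
 [1, 0, 0, 0]]
  V a = (-5, -2, 3, 2)
Solving gives a = (2, -3, 0, -1).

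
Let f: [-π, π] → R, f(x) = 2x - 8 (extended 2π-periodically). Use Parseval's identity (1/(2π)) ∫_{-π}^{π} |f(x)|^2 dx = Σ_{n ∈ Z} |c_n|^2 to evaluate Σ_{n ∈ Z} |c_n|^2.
Σ |c_n|^2 = 4π^2/3 + 64

Expand and integrate term by term over [-π, π]:
  ∫ (2x)^2 dx = 4·(2π^3/3); ∫ 2·2·(-8)·x dx = 0 (odd integrand); ∫ (-8)^2 dx = 64·2π.
So (1/(2π)) ∫_{-π}^{π} (2x - 8)^2 dx = 4π^2/3 + 64 = 4π^2/3 + 64.
Parseval ⇒ Σ |c_n|^2 = 4π^2/3 + 64.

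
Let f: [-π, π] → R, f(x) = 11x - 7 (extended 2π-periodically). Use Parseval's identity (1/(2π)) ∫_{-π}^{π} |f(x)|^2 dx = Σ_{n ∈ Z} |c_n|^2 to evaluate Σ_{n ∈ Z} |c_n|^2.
Σ |c_n|^2 = 121π^2/3 + 49

Expand and integrate term by term over [-π, π]:
  ∫ (11x)^2 dx = 121·(2π^3/3); ∫ 2·11·(-7)·x dx = 0 (odd integrand); ∫ (-7)^2 dx = 49·2π.
So (1/(2π)) ∫_{-π}^{π} (11x - 7)^2 dx = 121π^2/3 + 49 = 121π^2/3 + 49.
Parseval ⇒ Σ |c_n|^2 = 121π^2/3 + 49.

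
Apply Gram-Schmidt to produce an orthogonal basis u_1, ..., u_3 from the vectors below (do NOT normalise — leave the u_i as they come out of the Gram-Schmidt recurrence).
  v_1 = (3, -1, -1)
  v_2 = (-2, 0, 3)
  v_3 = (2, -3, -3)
Orthogonal basis:
  u_1 = (3, -1, -1)
  u_2 = (5/11, -9/11, 24/11)
  u_3 = (-63/62, -147/62, -21/31)

Apply the Gram-Schmidt recurrence
  u_1 = v_1
  u_i = v_i − Σ_{j<i} ((v_i · u_j) / (u_j · u_j)) · u_j.

Step by step this gives:
  u_1 = (3, -1, -1)
  u_2 = (5/11, -9/11, 24/11)
  u_3 = (-63/62, -147/62, -21/31)

Orthogonality check:
  u_2 · u_1 = 0 (should be 0)
  u_3 · u_1 = 0 (should be 0)
  u_3 · u_2 = 0 (should be 0)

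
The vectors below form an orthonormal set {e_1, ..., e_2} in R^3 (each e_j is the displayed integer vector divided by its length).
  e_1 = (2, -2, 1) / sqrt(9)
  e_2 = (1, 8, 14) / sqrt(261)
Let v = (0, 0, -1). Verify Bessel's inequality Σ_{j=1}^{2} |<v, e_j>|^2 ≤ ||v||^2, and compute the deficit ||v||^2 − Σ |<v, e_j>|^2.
Σ |<v, e_j>|^2 = 25/29; ||v||^2 = 1; deficit = 4/29

Write each e_j = u_j / sqrt(<u_j, u_j>) where u_j is the displayed integer vector. Then <v, e_j> = <v, u_j> / sqrt(<u_j, u_j>), so |<v, e_j>|^2 = <v, u_j>^2 / <u_j, u_j>.
Coefficients: <v, e_1> = -1/sqrt(9), <v, e_2> = -14/sqrt(261).
Square and sum: Σ |<v, e_j>|^2 = 25/29.
Compute ||v||^2 = v·v = 1.
Deficit = 1 − 25/29 = 4/29 ≥ 0, confirming Bessel's inequality. (The deficit equals ||v − Σ <v,e_j> e_j||^2, the squared distance from v to span{e_j}.)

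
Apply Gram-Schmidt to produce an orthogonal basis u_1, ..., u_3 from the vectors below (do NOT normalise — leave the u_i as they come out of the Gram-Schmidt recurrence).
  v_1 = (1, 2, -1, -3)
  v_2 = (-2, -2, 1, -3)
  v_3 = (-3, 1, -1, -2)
Orthogonal basis:
  u_1 = (1, 2, -1, -3)
  u_2 = (-32/15, -34/15, 17/15, -13/5)
  u_3 = (-321/133, 166/133, -299/266, 107/266)

Apply the Gram-Schmidt recurrence
  u_1 = v_1
  u_i = v_i − Σ_{j<i} ((v_i · u_j) / (u_j · u_j)) · u_j.

Step by step this gives:
  u_1 = (1, 2, -1, -3)
  u_2 = (-32/15, -34/15, 17/15, -13/5)
  u_3 = (-321/133, 166/133, -299/266, 107/266)

Orthogonality check:
  u_2 · u_1 = 0 (should be 0)
  u_3 · u_1 = 0 (should be 0)
  u_3 · u_2 = 0 (should be 0)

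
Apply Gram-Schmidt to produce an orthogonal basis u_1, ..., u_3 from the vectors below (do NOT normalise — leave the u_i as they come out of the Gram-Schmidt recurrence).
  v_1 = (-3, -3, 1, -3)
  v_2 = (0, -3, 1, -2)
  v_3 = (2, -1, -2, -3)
Orthogonal basis:
  u_1 = (-3, -3, 1, -3)
  u_2 = (12/7, -9/7, 3/7, -2/7)
  u_3 = (13/17, 23/34, -87/34, -39/17)

Apply the Gram-Schmidt recurrence
  u_1 = v_1
  u_i = v_i − Σ_{j<i} ((v_i · u_j) / (u_j · u_j)) · u_j.

Step by step this gives:
  u_1 = (-3, -3, 1, -3)
  u_2 = (12/7, -9/7, 3/7, -2/7)
  u_3 = (13/17, 23/34, -87/34, -39/17)

Orthogonality check:
  u_2 · u_1 = 0 (should be 0)
  u_3 · u_1 = 0 (should be 0)
  u_3 · u_2 = 0 (should be 0)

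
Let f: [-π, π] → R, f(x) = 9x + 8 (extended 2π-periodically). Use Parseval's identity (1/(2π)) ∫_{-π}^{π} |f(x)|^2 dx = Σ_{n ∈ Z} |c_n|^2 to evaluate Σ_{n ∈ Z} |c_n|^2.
Σ |c_n|^2 = 27π^2 + 64

Expand and integrate term by term over [-π, π]:
  ∫ (9x)^2 dx = 81·(2π^3/3); ∫ 2·9·(8)·x dx = 0 (odd integrand); ∫ 8^2 dx = 64·2π.
So (1/(2π)) ∫_{-π}^{π} (9x + 8)^2 dx = 81π^2/3 + 64 = 27π^2 + 64.
Parseval ⇒ Σ |c_n|^2 = 27π^2 + 64.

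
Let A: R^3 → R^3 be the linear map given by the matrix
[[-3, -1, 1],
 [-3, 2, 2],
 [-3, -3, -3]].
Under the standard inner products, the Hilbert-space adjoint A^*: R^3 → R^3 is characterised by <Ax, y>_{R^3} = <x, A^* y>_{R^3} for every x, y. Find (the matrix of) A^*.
A^* = A^T =
[[-3, -3, -3],
 [-1, 2, -3],
 [1, 2, -3]]

For real matrices with standard dot products, the defining identity <Ax, y> = <x, A^* y> gives (Ax)^T y = x^T (A^*) y, i.e. x^T A^T y = x^T (A^*) y. Since this holds for all x, y, we must have A^* = A^T. Therefore
A^* =
[[-3, -3, -3],
 [-1, 2, -3],
 [1, 2, -3]].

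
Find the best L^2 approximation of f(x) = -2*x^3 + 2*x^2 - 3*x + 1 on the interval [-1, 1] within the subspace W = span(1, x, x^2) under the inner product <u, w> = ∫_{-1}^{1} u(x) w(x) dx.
g(x) = 2*x^2 - 21*x/5 + 1

The best approximation g ∈ W is the orthogonal projection of f onto W. Writing g = a_0 + a_1 x + a_2 x^2, the coefficients solve the normal equations G · a = b where
  G_{ij} = <φ_i, φ_j> and b_i = <f, φ_i>, with φ_0 = 1, φ_1 = x, φ_2 = x^2.
G =
  [2, 0, 2/3]
  [0, 2/3, 0]
  [2/3, 0, 2/5],
b = (10/3, -14/5, 22/15).
Solving gives a_0 = 1, a_1 = -21/5, a_2 = 2, so
  g(x) = 2*x^2 - 21*x/5 + 1.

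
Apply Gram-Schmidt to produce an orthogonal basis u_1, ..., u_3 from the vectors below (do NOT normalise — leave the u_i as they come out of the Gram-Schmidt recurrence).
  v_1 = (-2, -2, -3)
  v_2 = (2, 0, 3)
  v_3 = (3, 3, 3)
Orthogonal basis:
  u_1 = (-2, -2, -3)
  u_2 = (8/17, -26/17, 12/17)
  u_3 = (9/13, 0, -6/13)

Apply the Gram-Schmidt recurrence
  u_1 = v_1
  u_i = v_i − Σ_{j<i} ((v_i · u_j) / (u_j · u_j)) · u_j.

Step by step this gives:
  u_1 = (-2, -2, -3)
  u_2 = (8/17, -26/17, 12/17)
  u_3 = (9/13, 0, -6/13)

Orthogonality check:
  u_2 · u_1 = 0 (should be 0)
  u_3 · u_1 = 0 (should be 0)
  u_3 · u_2 = 0 (should be 0)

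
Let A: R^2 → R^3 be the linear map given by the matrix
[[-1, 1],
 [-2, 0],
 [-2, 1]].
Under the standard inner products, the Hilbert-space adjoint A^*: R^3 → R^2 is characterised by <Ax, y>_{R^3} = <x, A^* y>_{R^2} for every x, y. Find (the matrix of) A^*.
A^* = A^T =
[[-1, -2, -2],
 [1, 0, 1]]

For real matrices with standard dot products, the defining identity <Ax, y> = <x, A^* y> gives (Ax)^T y = x^T (A^*) y, i.e. x^T A^T y = x^T (A^*) y. Since this holds for all x, y, we must have A^* = A^T. Therefore
A^* =
[[-1, -2, -2],
 [1, 0, 1]].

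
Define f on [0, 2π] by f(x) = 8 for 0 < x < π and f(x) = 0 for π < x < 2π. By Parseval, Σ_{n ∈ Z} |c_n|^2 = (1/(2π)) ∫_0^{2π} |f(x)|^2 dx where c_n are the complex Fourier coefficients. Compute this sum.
Σ |c_n|^2 = 32

Parseval equates the L^2 energy of f (normalised by 1/(2π)) with the ℓ^2 sum of its Fourier coefficients: (1/(2π)) ∫_0^{2π} |f|^2 = Σ |c_n|^2.
Compute the left side: (1/(2π)) [∫_0^π 8^2 dx + ∫_π^{2π} 0^2 dx] = (1/(2π)) · (64π + 0π) = (64 + 0)/2 = 32.
So Σ_{n ∈ Z} |c_n|^2 = 32.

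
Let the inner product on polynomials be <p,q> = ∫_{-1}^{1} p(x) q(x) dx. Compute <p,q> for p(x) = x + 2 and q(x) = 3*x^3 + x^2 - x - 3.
<p,q> = -152/15

Expand the product: p(x)·q(x) = 3*x^4 + 7*x^3 + x^2 - 5*x - 6.
∫_{-1}^{1} of each monomial x^k gives [2/(k+1) if k even, 0 if k odd]. Integrating term-by-term (or equivalently evaluating the antiderivative F(x) = 3*x^5/5 + 7*x^4/4 + x^3/3 - 5*x^2/2 - 6*x at the endpoints):
  F(1) − F(−1) = -349/60 − (259/60) = -152/15.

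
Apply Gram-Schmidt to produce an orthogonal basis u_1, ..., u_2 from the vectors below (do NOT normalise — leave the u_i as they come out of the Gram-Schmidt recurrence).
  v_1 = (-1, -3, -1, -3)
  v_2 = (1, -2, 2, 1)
Orthogonal basis:
  u_1 = (-1, -3, -1, -3)
  u_2 = (1, -2, 2, 1)

Apply the Gram-Schmidt recurrence
  u_1 = v_1
  u_i = v_i − Σ_{j<i} ((v_i · u_j) / (u_j · u_j)) · u_j.

Step by step this gives:
  u_1 = (-1, -3, -1, -3)
  u_2 = (1, -2, 2, 1)

Orthogonality check:
  u_2 · u_1 = 0 (should be 0)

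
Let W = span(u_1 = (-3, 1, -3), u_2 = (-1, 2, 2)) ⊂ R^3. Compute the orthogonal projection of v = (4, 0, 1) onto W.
proj_W(v) = (232/85, -243/170, 61/34)

Set up U = [u_1 | ... | u_2] ∈ R^(3×2). The projector onto W = col(U) is P = U (U^T U)^(-1) U^T.
Compute U^T U =
  [19, -1]
  [-1, 9],
and U^T v = (-15, -2).
Solve U^T U · c = U^T v for the coefficients: c = (-137/170, -53/170). The projection is proj_W(v) = U c.
Check: (v - proj_W(v)) · u_1 = 0  (should be 0).
Check: (v - proj_W(v)) · u_2 = 0  (should be 0).
Result: proj_W(v) = (232/85, -243/170, 61/34).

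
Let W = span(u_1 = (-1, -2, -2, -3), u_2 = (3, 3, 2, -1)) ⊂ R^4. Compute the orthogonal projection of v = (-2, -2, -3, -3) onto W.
proj_W(v) = (-513/314, -423/157, -393/157, -939/314)

Set up U = [u_1 | ... | u_2] ∈ R^(4×2). The projector onto W = col(U) is P = U (U^T U)^(-1) U^T.
Compute U^T U =
  [18, -10]
  [-10, 23],
and U^T v = (21, -15).
Solve U^T U · c = U^T v for the coefficients: c = (333/314, -30/157). The projection is proj_W(v) = U c.
Check: (v - proj_W(v)) · u_1 = 0  (should be 0).
Check: (v - proj_W(v)) · u_2 = 0  (should be 0).
Result: proj_W(v) = (-513/314, -423/157, -393/157, -939/314).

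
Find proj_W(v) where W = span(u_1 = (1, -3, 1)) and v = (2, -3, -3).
proj_W(v) = (8/11, -24/11, 8/11)

Set up U = [u_1 | ... | u_1] ∈ R^(3×1). The projector onto W = col(U) is P = U (U^T U)^(-1) U^T.
Compute U^T U =
  [11],
and U^T v = (8).
Solve U^T U · c = U^T v for the coefficients: c = (8/11). The projection is proj_W(v) = U c.
Check: (v - proj_W(v)) · u_1 = 0  (should be 0).
Result: proj_W(v) = (8/11, -24/11, 8/11).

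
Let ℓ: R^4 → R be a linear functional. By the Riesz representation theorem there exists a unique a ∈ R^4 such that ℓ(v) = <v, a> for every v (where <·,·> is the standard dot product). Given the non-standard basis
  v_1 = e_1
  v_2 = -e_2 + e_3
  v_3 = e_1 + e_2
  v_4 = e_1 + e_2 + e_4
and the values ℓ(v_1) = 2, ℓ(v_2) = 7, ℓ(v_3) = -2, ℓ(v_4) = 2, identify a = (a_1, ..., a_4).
a = (2, -4, 3, 4)

Write a = (a_1, ..., a_4) in the standard basis. For each basis vector v_i, ℓ(v_i) = <v_i, a> is a linear equation in the a_j's. Collect the n equations into a matrix system V a = ℓ, where row i of V is v_i (expressed in the standard basis). Since V is invertible (lower-triangular with 1s on the diagonal, up to permutation), solve by back-substitution:
  V =
[[1, 0, 0, 0],
 [0, -1, 1, 0],
 [1, 1, 0, 0],
 [1, 1, 0, 1]]
  V a = (2, 7, -2, 2)
Solving gives a = (2, -4, 3, 4).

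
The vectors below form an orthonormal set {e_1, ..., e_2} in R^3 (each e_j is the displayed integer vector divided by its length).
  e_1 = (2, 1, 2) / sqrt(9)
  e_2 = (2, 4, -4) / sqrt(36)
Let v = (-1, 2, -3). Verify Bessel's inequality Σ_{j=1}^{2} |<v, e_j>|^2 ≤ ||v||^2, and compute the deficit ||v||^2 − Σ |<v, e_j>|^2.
Σ |<v, e_j>|^2 = 13; ||v||^2 = 14; deficit = 1

Write each e_j = u_j / sqrt(<u_j, u_j>) where u_j is the displayed integer vector. Then <v, e_j> = <v, u_j> / sqrt(<u_j, u_j>), so |<v, e_j>|^2 = <v, u_j>^2 / <u_j, u_j>.
Coefficients: <v, e_1> = -6/sqrt(9), <v, e_2> = 18/sqrt(36).
Square and sum: Σ |<v, e_j>|^2 = 13.
Compute ||v||^2 = v·v = 14.
Deficit = 14 − 13 = 1 ≥ 0, confirming Bessel's inequality. (The deficit equals ||v − Σ <v,e_j> e_j||^2, the squared distance from v to span{e_j}.)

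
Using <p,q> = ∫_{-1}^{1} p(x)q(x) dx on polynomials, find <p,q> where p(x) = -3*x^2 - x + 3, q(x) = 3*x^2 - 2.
<p,q> = -28/5

Expand the product: p(x)·q(x) = -9*x^4 - 3*x^3 + 15*x^2 + 2*x - 6.
∫_{-1}^{1} of each monomial x^k gives [2/(k+1) if k even, 0 if k odd]. Integrating term-by-term (or equivalently evaluating the antiderivative F(x) = -9*x^5/5 - 3*x^4/4 + 5*x^3 + x^2 - 6*x at the endpoints):
  F(1) − F(−1) = -51/20 − (61/20) = -28/5.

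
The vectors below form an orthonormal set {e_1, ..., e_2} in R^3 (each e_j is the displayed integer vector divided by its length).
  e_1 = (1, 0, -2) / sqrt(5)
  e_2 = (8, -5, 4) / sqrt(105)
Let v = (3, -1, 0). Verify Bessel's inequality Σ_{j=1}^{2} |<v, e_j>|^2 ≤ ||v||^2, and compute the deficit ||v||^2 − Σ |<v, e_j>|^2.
Σ |<v, e_j>|^2 = 206/21; ||v||^2 = 10; deficit = 4/21

Write each e_j = u_j / sqrt(<u_j, u_j>) where u_j is the displayed integer vector. Then <v, e_j> = <v, u_j> / sqrt(<u_j, u_j>), so |<v, e_j>|^2 = <v, u_j>^2 / <u_j, u_j>.
Coefficients: <v, e_1> = 3/sqrt(5), <v, e_2> = 29/sqrt(105).
Square and sum: Σ |<v, e_j>|^2 = 206/21.
Compute ||v||^2 = v·v = 10.
Deficit = 10 − 206/21 = 4/21 ≥ 0, confirming Bessel's inequality. (The deficit equals ||v − Σ <v,e_j> e_j||^2, the squared distance from v to span{e_j}.)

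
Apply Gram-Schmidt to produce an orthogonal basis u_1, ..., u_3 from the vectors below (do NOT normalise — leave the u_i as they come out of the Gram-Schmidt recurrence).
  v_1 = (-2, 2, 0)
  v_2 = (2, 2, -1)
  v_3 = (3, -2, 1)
Orthogonal basis:
  u_1 = (-2, 2, 0)
  u_2 = (2, 2, -1)
  u_3 = (5/18, 5/18, 10/9)

Apply the Gram-Schmidt recurrence
  u_1 = v_1
  u_i = v_i − Σ_{j<i} ((v_i · u_j) / (u_j · u_j)) · u_j.

Step by step this gives:
  u_1 = (-2, 2, 0)
  u_2 = (2, 2, -1)
  u_3 = (5/18, 5/18, 10/9)

Orthogonality check:
  u_2 · u_1 = 0 (should be 0)
  u_3 · u_1 = 0 (should be 0)
  u_3 · u_2 = 0 (should be 0)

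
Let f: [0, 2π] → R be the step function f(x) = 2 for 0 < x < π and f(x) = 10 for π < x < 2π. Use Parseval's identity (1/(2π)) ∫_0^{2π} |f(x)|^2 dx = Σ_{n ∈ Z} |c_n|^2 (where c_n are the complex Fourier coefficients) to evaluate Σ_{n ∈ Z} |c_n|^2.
Σ |c_n|^2 = 52

Parseval equates the L^2 energy of f (normalised by 1/(2π)) with the ℓ^2 sum of its Fourier coefficients: (1/(2π)) ∫_0^{2π} |f|^2 = Σ |c_n|^2.
Compute the left side: (1/(2π)) [∫_0^π 2^2 dx + ∫_π^{2π} 10^2 dx] = (1/(2π)) · (4π + 100π) = (4 + 100)/2 = 52.
So Σ_{n ∈ Z} |c_n|^2 = 52.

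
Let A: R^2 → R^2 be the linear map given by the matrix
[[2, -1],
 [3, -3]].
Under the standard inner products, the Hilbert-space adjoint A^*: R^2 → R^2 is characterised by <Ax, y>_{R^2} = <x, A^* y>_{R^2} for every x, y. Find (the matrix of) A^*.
A^* = A^T =
[[2, 3],
 [-1, -3]]

For real matrices with standard dot products, the defining identity <Ax, y> = <x, A^* y> gives (Ax)^T y = x^T (A^*) y, i.e. x^T A^T y = x^T (A^*) y. Since this holds for all x, y, we must have A^* = A^T. Therefore
A^* =
[[2, 3],
 [-1, -3]].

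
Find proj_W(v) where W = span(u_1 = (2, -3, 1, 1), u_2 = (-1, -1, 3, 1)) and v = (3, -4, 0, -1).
proj_W(v) = (493/155, -17/5, -51/155, 119/155)

Set up U = [u_1 | ... | u_2] ∈ R^(4×2). The projector onto W = col(U) is P = U (U^T U)^(-1) U^T.
Compute U^T U =
  [15, 5]
  [5, 12],
and U^T v = (17, 0).
Solve U^T U · c = U^T v for the coefficients: c = (204/155, -17/31). The projection is proj_W(v) = U c.
Check: (v - proj_W(v)) · u_1 = 0  (should be 0).
Check: (v - proj_W(v)) · u_2 = 0  (should be 0).
Result: proj_W(v) = (493/155, -17/5, -51/155, 119/155).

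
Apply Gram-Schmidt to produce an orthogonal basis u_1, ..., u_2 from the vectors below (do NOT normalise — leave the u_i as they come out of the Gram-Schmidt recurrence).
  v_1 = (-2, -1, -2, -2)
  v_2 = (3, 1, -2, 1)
Orthogonal basis:
  u_1 = (-2, -1, -2, -2)
  u_2 = (29/13, 8/13, -36/13, 3/13)

Apply the Gram-Schmidt recurrence
  u_1 = v_1
  u_i = v_i − Σ_{j<i} ((v_i · u_j) / (u_j · u_j)) · u_j.

Step by step this gives:
  u_1 = (-2, -1, -2, -2)
  u_2 = (29/13, 8/13, -36/13, 3/13)

Orthogonality check:
  u_2 · u_1 = 0 (should be 0)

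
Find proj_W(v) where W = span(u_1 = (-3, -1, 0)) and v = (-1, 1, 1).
proj_W(v) = (-3/5, -1/5, 0)

Set up U = [u_1 | ... | u_1] ∈ R^(3×1). The projector onto W = col(U) is P = U (U^T U)^(-1) U^T.
Compute U^T U =
  [10],
and U^T v = (2).
Solve U^T U · c = U^T v for the coefficients: c = (1/5). The projection is proj_W(v) = U c.
Check: (v - proj_W(v)) · u_1 = 0  (should be 0).
Result: proj_W(v) = (-3/5, -1/5, 0).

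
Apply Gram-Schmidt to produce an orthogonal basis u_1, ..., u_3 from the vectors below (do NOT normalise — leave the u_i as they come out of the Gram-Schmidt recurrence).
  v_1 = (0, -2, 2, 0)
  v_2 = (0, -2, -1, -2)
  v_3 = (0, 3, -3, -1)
Orthogonal basis:
  u_1 = (0, -2, 2, 0)
  u_2 = (0, -3/2, -3/2, -2)
  u_3 = (0, 6/17, 6/17, -9/17)

Apply the Gram-Schmidt recurrence
  u_1 = v_1
  u_i = v_i − Σ_{j<i} ((v_i · u_j) / (u_j · u_j)) · u_j.

Step by step this gives:
  u_1 = (0, -2, 2, 0)
  u_2 = (0, -3/2, -3/2, -2)
  u_3 = (0, 6/17, 6/17, -9/17)

Orthogonality check:
  u_2 · u_1 = 0 (should be 0)
  u_3 · u_1 = 0 (should be 0)
  u_3 · u_2 = 0 (should be 0)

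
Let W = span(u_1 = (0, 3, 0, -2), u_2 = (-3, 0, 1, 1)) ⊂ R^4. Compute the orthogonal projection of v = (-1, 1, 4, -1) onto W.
proj_W(v) = (-264/139, 201/139, 88/139, -46/139)

Set up U = [u_1 | ... | u_2] ∈ R^(4×2). The projector onto W = col(U) is P = U (U^T U)^(-1) U^T.
Compute U^T U =
  [13, -2]
  [-2, 11],
and U^T v = (5, 6).
Solve U^T U · c = U^T v for the coefficients: c = (67/139, 88/139). The projection is proj_W(v) = U c.
Check: (v - proj_W(v)) · u_1 = 0  (should be 0).
Check: (v - proj_W(v)) · u_2 = 0  (should be 0).
Result: proj_W(v) = (-264/139, 201/139, 88/139, -46/139).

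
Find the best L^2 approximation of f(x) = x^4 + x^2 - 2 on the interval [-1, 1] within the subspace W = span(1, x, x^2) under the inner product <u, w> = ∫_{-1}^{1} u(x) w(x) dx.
g(x) = 13*x^2/7 - 73/35

The best approximation g ∈ W is the orthogonal projection of f onto W. Writing g = a_0 + a_1 x + a_2 x^2, the coefficients solve the normal equations G · a = b where
  G_{ij} = <φ_i, φ_j> and b_i = <f, φ_i>, with φ_0 = 1, φ_1 = x, φ_2 = x^2.
G =
  [2, 0, 2/3]
  [0, 2/3, 0]
  [2/3, 0, 2/5],
b = (-44/15, 0, -68/105).
Solving gives a_0 = -73/35, a_1 = 0, a_2 = 13/7, so
  g(x) = 13*x^2/7 - 73/35.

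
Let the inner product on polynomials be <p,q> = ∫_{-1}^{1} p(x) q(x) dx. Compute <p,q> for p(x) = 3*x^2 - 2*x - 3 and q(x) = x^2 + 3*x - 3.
<p,q> = 36/5

Expand the product: p(x)·q(x) = 3*x^4 + 7*x^3 - 18*x^2 - 3*x + 9.
∫_{-1}^{1} of each monomial x^k gives [2/(k+1) if k even, 0 if k odd]. Integrating term-by-term (or equivalently evaluating the antiderivative F(x) = 3*x^5/5 + 7*x^4/4 - 6*x^3 - 3*x^2/2 + 9*x at the endpoints):
  F(1) − F(−1) = 77/20 − (-67/20) = 36/5.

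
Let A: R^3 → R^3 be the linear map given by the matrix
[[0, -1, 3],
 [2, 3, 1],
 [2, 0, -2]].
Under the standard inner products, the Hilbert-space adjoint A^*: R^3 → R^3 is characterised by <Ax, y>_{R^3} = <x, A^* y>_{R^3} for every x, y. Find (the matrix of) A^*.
A^* = A^T =
[[0, 2, 2],
 [-1, 3, 0],
 [3, 1, -2]]

For real matrices with standard dot products, the defining identity <Ax, y> = <x, A^* y> gives (Ax)^T y = x^T (A^*) y, i.e. x^T A^T y = x^T (A^*) y. Since this holds for all x, y, we must have A^* = A^T. Therefore
A^* =
[[0, 2, 2],
 [-1, 3, 0],
 [3, 1, -2]].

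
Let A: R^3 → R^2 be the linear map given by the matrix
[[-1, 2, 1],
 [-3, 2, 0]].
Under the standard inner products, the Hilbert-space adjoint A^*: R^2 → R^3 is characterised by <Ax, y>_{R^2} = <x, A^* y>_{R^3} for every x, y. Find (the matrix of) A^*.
A^* = A^T =
[[-1, -3],
 [2, 2],
 [1, 0]]

For real matrices with standard dot products, the defining identity <Ax, y> = <x, A^* y> gives (Ax)^T y = x^T (A^*) y, i.e. x^T A^T y = x^T (A^*) y. Since this holds for all x, y, we must have A^* = A^T. Therefore
A^* =
[[-1, -3],
 [2, 2],
 [1, 0]].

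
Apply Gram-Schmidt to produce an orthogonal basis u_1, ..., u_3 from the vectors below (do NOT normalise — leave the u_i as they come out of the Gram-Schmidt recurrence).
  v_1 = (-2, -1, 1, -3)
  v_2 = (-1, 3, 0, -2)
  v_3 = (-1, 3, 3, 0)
Orthogonal basis:
  u_1 = (-2, -1, 1, -3)
  u_2 = (-1/3, 10/3, -1/3, -1)
  u_3 = (-89/185, 113/185, 577/185, 214/185)

Apply the Gram-Schmidt recurrence
  u_1 = v_1
  u_i = v_i − Σ_{j<i} ((v_i · u_j) / (u_j · u_j)) · u_j.

Step by step this gives:
  u_1 = (-2, -1, 1, -3)
  u_2 = (-1/3, 10/3, -1/3, -1)
  u_3 = (-89/185, 113/185, 577/185, 214/185)

Orthogonality check:
  u_2 · u_1 = 0 (should be 0)
  u_3 · u_1 = 0 (should be 0)
  u_3 · u_2 = 0 (should be 0)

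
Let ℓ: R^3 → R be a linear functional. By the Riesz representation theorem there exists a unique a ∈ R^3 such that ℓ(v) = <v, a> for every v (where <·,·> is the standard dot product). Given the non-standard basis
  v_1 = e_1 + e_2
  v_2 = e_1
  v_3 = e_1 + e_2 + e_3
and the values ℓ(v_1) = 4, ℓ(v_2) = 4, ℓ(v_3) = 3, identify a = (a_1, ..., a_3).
a = (4, 0, -1)

Write a = (a_1, ..., a_3) in the standard basis. For each basis vector v_i, ℓ(v_i) = <v_i, a> is a linear equation in the a_j's. Collect the n equations into a matrix system V a = ℓ, where row i of V is v_i (expressed in the standard basis). Since V is invertible (lower-triangular with 1s on the diagonal, up to permutation), solve by back-substitution:
  V =
[[1, 1, 0],
 [1, 0, 0],
 [1, 1, 1]]
  V a = (4, 4, 3)
Solving gives a = (4, 0, -1).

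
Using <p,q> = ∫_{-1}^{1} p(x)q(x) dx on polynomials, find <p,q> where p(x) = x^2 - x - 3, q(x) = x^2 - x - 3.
<p,q> = 226/15

Expand the product: p(x)·q(x) = x^4 - 2*x^3 - 5*x^2 + 6*x + 9.
∫_{-1}^{1} of each monomial x^k gives [2/(k+1) if k even, 0 if k odd]. Integrating term-by-term (or equivalently evaluating the antiderivative F(x) = x^5/5 - x^4/2 - 5*x^3/3 + 3*x^2 + 9*x at the endpoints):
  F(1) − F(−1) = 301/30 − (-151/30) = 226/15.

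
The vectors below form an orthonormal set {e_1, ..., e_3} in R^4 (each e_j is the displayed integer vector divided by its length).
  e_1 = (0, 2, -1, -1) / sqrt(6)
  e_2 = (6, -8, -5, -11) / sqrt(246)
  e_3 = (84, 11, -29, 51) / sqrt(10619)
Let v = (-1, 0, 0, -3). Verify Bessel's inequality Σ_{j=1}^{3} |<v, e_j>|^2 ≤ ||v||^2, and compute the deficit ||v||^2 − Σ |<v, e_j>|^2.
Σ |<v, e_j>|^2 = 2526/259; ||v||^2 = 10; deficit = 64/259

Write each e_j = u_j / sqrt(<u_j, u_j>) where u_j is the displayed integer vector. Then <v, e_j> = <v, u_j> / sqrt(<u_j, u_j>), so |<v, e_j>|^2 = <v, u_j>^2 / <u_j, u_j>.
Coefficients: <v, e_1> = 3/sqrt(6), <v, e_2> = 27/sqrt(246), <v, e_3> = -237/sqrt(10619).
Square and sum: Σ |<v, e_j>|^2 = 2526/259.
Compute ||v||^2 = v·v = 10.
Deficit = 10 − 2526/259 = 64/259 ≥ 0, confirming Bessel's inequality. (The deficit equals ||v − Σ <v,e_j> e_j||^2, the squared distance from v to span{e_j}.)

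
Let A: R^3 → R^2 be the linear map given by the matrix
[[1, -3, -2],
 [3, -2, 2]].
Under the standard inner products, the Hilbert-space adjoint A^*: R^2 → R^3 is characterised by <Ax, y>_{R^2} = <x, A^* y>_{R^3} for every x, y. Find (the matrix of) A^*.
A^* = A^T =
[[1, 3],
 [-3, -2],
 [-2, 2]]

For real matrices with standard dot products, the defining identity <Ax, y> = <x, A^* y> gives (Ax)^T y = x^T (A^*) y, i.e. x^T A^T y = x^T (A^*) y. Since this holds for all x, y, we must have A^* = A^T. Therefore
A^* =
[[1, 3],
 [-3, -2],
 [-2, 2]].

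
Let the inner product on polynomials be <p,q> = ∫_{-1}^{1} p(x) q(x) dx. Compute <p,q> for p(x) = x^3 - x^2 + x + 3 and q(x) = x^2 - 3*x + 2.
<p,q> = 136/15

Expand the product: p(x)·q(x) = x^5 - 4*x^4 + 6*x^3 - 2*x^2 - 7*x + 6.
∫_{-1}^{1} of each monomial x^k gives [2/(k+1) if k even, 0 if k odd]. Integrating term-by-term (or equivalently evaluating the antiderivative F(x) = x^6/6 - 4*x^5/5 + 3*x^4/2 - 2*x^3/3 - 7*x^2/2 + 6*x at the endpoints):
  F(1) − F(−1) = 27/10 − (-191/30) = 136/15.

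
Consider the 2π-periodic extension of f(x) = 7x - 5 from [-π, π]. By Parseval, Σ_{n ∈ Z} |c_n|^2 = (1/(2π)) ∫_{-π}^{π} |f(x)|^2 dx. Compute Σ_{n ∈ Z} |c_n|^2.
Σ |c_n|^2 = 49π^2/3 + 25

Expand and integrate term by term over [-π, π]:
  ∫ (7x)^2 dx = 49·(2π^3/3); ∫ 2·7·(-5)·x dx = 0 (odd integrand); ∫ (-5)^2 dx = 25·2π.
So (1/(2π)) ∫_{-π}^{π} (7x - 5)^2 dx = 49π^2/3 + 25 = 49π^2/3 + 25.
Parseval ⇒ Σ |c_n|^2 = 49π^2/3 + 25.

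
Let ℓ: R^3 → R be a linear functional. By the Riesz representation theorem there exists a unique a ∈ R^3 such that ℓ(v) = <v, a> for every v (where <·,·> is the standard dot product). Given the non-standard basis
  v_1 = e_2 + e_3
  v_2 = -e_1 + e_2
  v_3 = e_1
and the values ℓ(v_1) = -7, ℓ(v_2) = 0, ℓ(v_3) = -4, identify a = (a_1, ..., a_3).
a = (-4, -4, -3)

Write a = (a_1, ..., a_3) in the standard basis. For each basis vector v_i, ℓ(v_i) = <v_i, a> is a linear equation in the a_j's. Collect the n equations into a matrix system V a = ℓ, where row i of V is v_i (expressed in the standard basis). Since V is invertible (lower-triangular with 1s on the diagonal, up to permutation), solve by back-substitution:
  V =
[[0, 1, 1],
 [-1, 1, 0],
 [1, 0, 0]]
  V a = (-7, 0, -4)
Solving gives a = (-4, -4, -3).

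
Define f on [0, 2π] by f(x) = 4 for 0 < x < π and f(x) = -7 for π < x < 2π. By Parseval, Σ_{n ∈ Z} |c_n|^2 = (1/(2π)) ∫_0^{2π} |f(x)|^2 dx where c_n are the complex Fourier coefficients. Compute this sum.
Σ |c_n|^2 = 65/2

Parseval equates the L^2 energy of f (normalised by 1/(2π)) with the ℓ^2 sum of its Fourier coefficients: (1/(2π)) ∫_0^{2π} |f|^2 = Σ |c_n|^2.
Compute the left side: (1/(2π)) [∫_0^π 4^2 dx + ∫_π^{2π} (-7)^2 dx] = (1/(2π)) · (16π + 49π) = (16 + 49)/2 = 65/2.
So Σ_{n ∈ Z} |c_n|^2 = 65/2.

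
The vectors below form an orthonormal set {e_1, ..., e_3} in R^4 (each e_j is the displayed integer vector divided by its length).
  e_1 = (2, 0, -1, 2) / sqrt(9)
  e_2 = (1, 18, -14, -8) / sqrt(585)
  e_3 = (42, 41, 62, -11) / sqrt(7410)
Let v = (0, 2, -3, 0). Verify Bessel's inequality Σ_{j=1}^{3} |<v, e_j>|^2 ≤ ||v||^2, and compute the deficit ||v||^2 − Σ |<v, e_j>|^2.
Σ |<v, e_j>|^2 = 733/57; ||v||^2 = 13; deficit = 8/57

Write each e_j = u_j / sqrt(<u_j, u_j>) where u_j is the displayed integer vector. Then <v, e_j> = <v, u_j> / sqrt(<u_j, u_j>), so |<v, e_j>|^2 = <v, u_j>^2 / <u_j, u_j>.
Coefficients: <v, e_1> = 3/sqrt(9), <v, e_2> = 78/sqrt(585), <v, e_3> = -104/sqrt(7410).
Square and sum: Σ |<v, e_j>|^2 = 733/57.
Compute ||v||^2 = v·v = 13.
Deficit = 13 − 733/57 = 8/57 ≥ 0, confirming Bessel's inequality. (The deficit equals ||v − Σ <v,e_j> e_j||^2, the squared distance from v to span{e_j}.)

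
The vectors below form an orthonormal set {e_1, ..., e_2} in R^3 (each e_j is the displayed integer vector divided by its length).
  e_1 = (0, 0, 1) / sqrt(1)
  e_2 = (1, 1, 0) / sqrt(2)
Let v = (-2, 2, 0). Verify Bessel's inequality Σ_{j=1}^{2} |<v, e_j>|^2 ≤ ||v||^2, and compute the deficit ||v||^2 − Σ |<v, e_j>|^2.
Σ |<v, e_j>|^2 = 0; ||v||^2 = 8; deficit = 8

Write each e_j = u_j / sqrt(<u_j, u_j>) where u_j is the displayed integer vector. Then <v, e_j> = <v, u_j> / sqrt(<u_j, u_j>), so |<v, e_j>|^2 = <v, u_j>^2 / <u_j, u_j>.
Coefficients: <v, e_1> = 0/sqrt(1), <v, e_2> = 0/sqrt(2).
Square and sum: Σ |<v, e_j>|^2 = 0.
Compute ||v||^2 = v·v = 8.
Deficit = 8 − 0 = 8 ≥ 0, confirming Bessel's inequality. (The deficit equals ||v − Σ <v,e_j> e_j||^2, the squared distance from v to span{e_j}.)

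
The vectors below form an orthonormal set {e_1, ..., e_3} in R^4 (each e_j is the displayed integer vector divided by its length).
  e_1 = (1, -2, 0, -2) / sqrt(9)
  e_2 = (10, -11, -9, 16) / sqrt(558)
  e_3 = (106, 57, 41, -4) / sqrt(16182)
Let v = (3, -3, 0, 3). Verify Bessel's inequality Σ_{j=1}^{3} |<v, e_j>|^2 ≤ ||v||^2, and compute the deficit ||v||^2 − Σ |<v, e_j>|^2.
Σ |<v, e_j>|^2 = 702/29; ||v||^2 = 27; deficit = 81/29

Write each e_j = u_j / sqrt(<u_j, u_j>) where u_j is the displayed integer vector. Then <v, e_j> = <v, u_j> / sqrt(<u_j, u_j>), so |<v, e_j>|^2 = <v, u_j>^2 / <u_j, u_j>.
Coefficients: <v, e_1> = 3/sqrt(9), <v, e_2> = 111/sqrt(558), <v, e_3> = 135/sqrt(16182).
Square and sum: Σ |<v, e_j>|^2 = 702/29.
Compute ||v||^2 = v·v = 27.
Deficit = 27 − 702/29 = 81/29 ≥ 0, confirming Bessel's inequality. (The deficit equals ||v − Σ <v,e_j> e_j||^2, the squared distance from v to span{e_j}.)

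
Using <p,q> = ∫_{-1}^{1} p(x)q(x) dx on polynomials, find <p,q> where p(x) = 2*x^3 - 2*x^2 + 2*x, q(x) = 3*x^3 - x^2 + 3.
<p,q> = 32/35

Expand the product: p(x)·q(x) = 6*x^6 - 8*x^5 + 8*x^4 + 4*x^3 - 6*x^2 + 6*x.
∫_{-1}^{1} of each monomial x^k gives [2/(k+1) if k even, 0 if k odd]. Integrating term-by-term (or equivalently evaluating the antiderivative F(x) = 6*x^7/7 - 4*x^6/3 + 8*x^5/5 + x^4 - 2*x^3 + 3*x^2 at the endpoints):
  F(1) − F(−1) = 328/105 − (232/105) = 32/35.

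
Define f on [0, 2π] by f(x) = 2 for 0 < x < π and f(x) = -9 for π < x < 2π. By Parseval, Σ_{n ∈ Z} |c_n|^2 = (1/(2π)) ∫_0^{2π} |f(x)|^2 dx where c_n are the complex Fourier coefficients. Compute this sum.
Σ |c_n|^2 = 85/2

Parseval equates the L^2 energy of f (normalised by 1/(2π)) with the ℓ^2 sum of its Fourier coefficients: (1/(2π)) ∫_0^{2π} |f|^2 = Σ |c_n|^2.
Compute the left side: (1/(2π)) [∫_0^π 2^2 dx + ∫_π^{2π} (-9)^2 dx] = (1/(2π)) · (4π + 81π) = (4 + 81)/2 = 85/2.
So Σ_{n ∈ Z} |c_n|^2 = 85/2.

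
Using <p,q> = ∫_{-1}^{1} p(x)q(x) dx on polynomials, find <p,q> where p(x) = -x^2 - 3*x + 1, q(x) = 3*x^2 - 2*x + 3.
<p,q> = 44/5

Expand the product: p(x)·q(x) = -3*x^4 - 7*x^3 + 6*x^2 - 11*x + 3.
∫_{-1}^{1} of each monomial x^k gives [2/(k+1) if k even, 0 if k odd]. Integrating term-by-term (or equivalently evaluating the antiderivative F(x) = -3*x^5/5 - 7*x^4/4 + 2*x^3 - 11*x^2/2 + 3*x at the endpoints):
  F(1) − F(−1) = -57/20 − (-233/20) = 44/5.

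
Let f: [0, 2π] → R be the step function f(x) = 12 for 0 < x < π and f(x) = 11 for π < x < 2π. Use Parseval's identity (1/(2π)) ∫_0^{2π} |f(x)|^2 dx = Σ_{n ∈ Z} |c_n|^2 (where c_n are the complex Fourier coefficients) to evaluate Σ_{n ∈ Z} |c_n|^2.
Σ |c_n|^2 = 265/2

Parseval equates the L^2 energy of f (normalised by 1/(2π)) with the ℓ^2 sum of its Fourier coefficients: (1/(2π)) ∫_0^{2π} |f|^2 = Σ |c_n|^2.
Compute the left side: (1/(2π)) [∫_0^π 12^2 dx + ∫_π^{2π} 11^2 dx] = (1/(2π)) · (144π + 121π) = (144 + 121)/2 = 265/2.
So Σ_{n ∈ Z} |c_n|^2 = 265/2.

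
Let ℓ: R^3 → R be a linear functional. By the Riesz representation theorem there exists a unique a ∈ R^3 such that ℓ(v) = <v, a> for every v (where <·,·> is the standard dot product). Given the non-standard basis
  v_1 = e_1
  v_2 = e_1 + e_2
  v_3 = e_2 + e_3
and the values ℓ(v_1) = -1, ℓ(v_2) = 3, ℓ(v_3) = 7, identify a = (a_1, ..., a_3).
a = (-1, 4, 3)

Write a = (a_1, ..., a_3) in the standard basis. For each basis vector v_i, ℓ(v_i) = <v_i, a> is a linear equation in the a_j's. Collect the n equations into a matrix system V a = ℓ, where row i of V is v_i (expressed in the standard basis). Since V is invertible (lower-triangular with 1s on the diagonal, up to permutation), solve by back-substitution:
  V =
[[1, 0, 0],
 [1, 1, 0],
 [0, 1, 1]]
  V a = (-1, 3, 7)
Solving gives a = (-1, 4, 3).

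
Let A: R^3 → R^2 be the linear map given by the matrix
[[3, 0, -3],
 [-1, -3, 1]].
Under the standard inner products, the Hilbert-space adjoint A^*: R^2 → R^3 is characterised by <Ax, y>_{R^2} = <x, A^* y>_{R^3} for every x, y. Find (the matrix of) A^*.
A^* = A^T =
[[3, -1],
 [0, -3],
 [-3, 1]]

For real matrices with standard dot products, the defining identity <Ax, y> = <x, A^* y> gives (Ax)^T y = x^T (A^*) y, i.e. x^T A^T y = x^T (A^*) y. Since this holds for all x, y, we must have A^* = A^T. Therefore
A^* =
[[3, -1],
 [0, -3],
 [-3, 1]].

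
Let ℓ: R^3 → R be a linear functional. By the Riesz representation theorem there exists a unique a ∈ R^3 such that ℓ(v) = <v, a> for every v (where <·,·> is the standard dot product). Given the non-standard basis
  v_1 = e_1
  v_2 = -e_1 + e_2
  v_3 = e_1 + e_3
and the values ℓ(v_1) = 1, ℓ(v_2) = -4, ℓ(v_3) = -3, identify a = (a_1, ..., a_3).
a = (1, -3, -4)

Write a = (a_1, ..., a_3) in the standard basis. For each basis vector v_i, ℓ(v_i) = <v_i, a> is a linear equation in the a_j's. Collect the n equations into a matrix system V a = ℓ, where row i of V is v_i (expressed in the standard basis). Since V is invertible (lower-triangular with 1s on the diagonal, up to permutation), solve by back-substitution:
  V =
[[1, 0, 0],
 [-1, 1, 0],
 [1, 0, 1]]
  V a = (1, -4, -3)
Solving gives a = (1, -3, -4).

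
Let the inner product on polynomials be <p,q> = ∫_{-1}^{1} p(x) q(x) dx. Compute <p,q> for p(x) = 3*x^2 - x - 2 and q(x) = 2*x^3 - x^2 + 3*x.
<p,q> = -8/3

Expand the product: p(x)·q(x) = 6*x^5 - 5*x^4 + 6*x^3 - x^2 - 6*x.
∫_{-1}^{1} of each monomial x^k gives [2/(k+1) if k even, 0 if k odd]. Integrating term-by-term (or equivalently evaluating the antiderivative F(x) = x^6 - x^5 + 3*x^4/2 - x^3/3 - 3*x^2 at the endpoints):
  F(1) − F(−1) = -11/6 − (5/6) = -8/3.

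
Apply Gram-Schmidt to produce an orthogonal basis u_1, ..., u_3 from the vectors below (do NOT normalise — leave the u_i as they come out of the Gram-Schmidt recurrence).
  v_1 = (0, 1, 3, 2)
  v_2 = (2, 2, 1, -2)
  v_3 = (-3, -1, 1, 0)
Orthogonal basis:
  u_1 = (0, 1, 3, 2)
  u_2 = (2, 27/14, 11/14, -15/7)
  u_3 = (-343/181, -14/181, 182/181, -266/181)

Apply the Gram-Schmidt recurrence
  u_1 = v_1
  u_i = v_i − Σ_{j<i} ((v_i · u_j) / (u_j · u_j)) · u_j.

Step by step this gives:
  u_1 = (0, 1, 3, 2)
  u_2 = (2, 27/14, 11/14, -15/7)
  u_3 = (-343/181, -14/181, 182/181, -266/181)

Orthogonality check:
  u_2 · u_1 = 0 (should be 0)
  u_3 · u_1 = 0 (should be 0)
  u_3 · u_2 = 0 (should be 0)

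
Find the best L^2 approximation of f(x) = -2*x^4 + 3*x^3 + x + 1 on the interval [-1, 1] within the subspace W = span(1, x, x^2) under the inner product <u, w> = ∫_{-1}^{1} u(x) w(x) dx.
g(x) = -12*x^2/7 + 14*x/5 + 41/35

The best approximation g ∈ W is the orthogonal projection of f onto W. Writing g = a_0 + a_1 x + a_2 x^2, the coefficients solve the normal equations G · a = b where
  G_{ij} = <φ_i, φ_j> and b_i = <f, φ_i>, with φ_0 = 1, φ_1 = x, φ_2 = x^2.
G =
  [2, 0, 2/3]
  [0, 2/3, 0]
  [2/3, 0, 2/5],
b = (6/5, 28/15, 2/21).
Solving gives a_0 = 41/35, a_1 = 14/5, a_2 = -12/7, so
  g(x) = -12*x^2/7 + 14*x/5 + 41/35.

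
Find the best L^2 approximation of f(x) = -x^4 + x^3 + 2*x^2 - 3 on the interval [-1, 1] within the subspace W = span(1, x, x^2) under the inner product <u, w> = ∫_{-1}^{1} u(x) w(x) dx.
g(x) = 8*x^2/7 + 3*x/5 - 102/35

The best approximation g ∈ W is the orthogonal projection of f onto W. Writing g = a_0 + a_1 x + a_2 x^2, the coefficients solve the normal equations G · a = b where
  G_{ij} = <φ_i, φ_j> and b_i = <f, φ_i>, with φ_0 = 1, φ_1 = x, φ_2 = x^2.
G =
  [2, 0, 2/3]
  [0, 2/3, 0]
  [2/3, 0, 2/5],
b = (-76/15, 2/5, -52/35).
Solving gives a_0 = -102/35, a_1 = 3/5, a_2 = 8/7, so
  g(x) = 8*x^2/7 + 3*x/5 - 102/35.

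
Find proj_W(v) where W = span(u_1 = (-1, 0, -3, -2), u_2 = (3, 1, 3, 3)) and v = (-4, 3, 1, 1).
proj_W(v) = (-49/34, -15/17, 33/34, -4/17)

Set up U = [u_1 | ... | u_2] ∈ R^(4×2). The projector onto W = col(U) is P = U (U^T U)^(-1) U^T.
Compute U^T U =
  [14, -18]
  [-18, 28],
and U^T v = (-1, -3).
Solve U^T U · c = U^T v for the coefficients: c = (-41/34, -15/17). The projection is proj_W(v) = U c.
Check: (v - proj_W(v)) · u_1 = 0  (should be 0).
Check: (v - proj_W(v)) · u_2 = 0  (should be 0).
Result: proj_W(v) = (-49/34, -15/17, 33/34, -4/17).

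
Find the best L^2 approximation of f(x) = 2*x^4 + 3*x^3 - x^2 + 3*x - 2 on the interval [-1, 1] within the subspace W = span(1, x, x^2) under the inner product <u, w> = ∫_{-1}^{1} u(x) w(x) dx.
g(x) = 5*x^2/7 + 24*x/5 - 76/35

The best approximation g ∈ W is the orthogonal projection of f onto W. Writing g = a_0 + a_1 x + a_2 x^2, the coefficients solve the normal equations G · a = b where
  G_{ij} = <φ_i, φ_j> and b_i = <f, φ_i>, with φ_0 = 1, φ_1 = x, φ_2 = x^2.
G =
  [2, 0, 2/3]
  [0, 2/3, 0]
  [2/3, 0, 2/5],
b = (-58/15, 16/5, -122/105).
Solving gives a_0 = -76/35, a_1 = 24/5, a_2 = 5/7, so
  g(x) = 5*x^2/7 + 24*x/5 - 76/35.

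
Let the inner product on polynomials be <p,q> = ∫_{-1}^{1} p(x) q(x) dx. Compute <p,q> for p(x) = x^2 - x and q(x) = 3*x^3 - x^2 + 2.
<p,q> = -4/15

Expand the product: p(x)·q(x) = 3*x^5 - 4*x^4 + x^3 + 2*x^2 - 2*x.
∫_{-1}^{1} of each monomial x^k gives [2/(k+1) if k even, 0 if k odd]. Integrating term-by-term (or equivalently evaluating the antiderivative F(x) = x^6/2 - 4*x^5/5 + x^4/4 + 2*x^3/3 - x^2 at the endpoints):
  F(1) − F(−1) = -23/60 − (-7/60) = -4/15.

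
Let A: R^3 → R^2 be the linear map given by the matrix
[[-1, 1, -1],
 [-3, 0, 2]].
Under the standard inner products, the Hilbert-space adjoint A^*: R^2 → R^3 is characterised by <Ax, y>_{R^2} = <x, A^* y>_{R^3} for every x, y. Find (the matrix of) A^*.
A^* = A^T =
[[-1, -3],
 [1, 0],
 [-1, 2]]

For real matrices with standard dot products, the defining identity <Ax, y> = <x, A^* y> gives (Ax)^T y = x^T (A^*) y, i.e. x^T A^T y = x^T (A^*) y. Since this holds for all x, y, we must have A^* = A^T. Therefore
A^* =
[[-1, -3],
 [1, 0],
 [-1, 2]].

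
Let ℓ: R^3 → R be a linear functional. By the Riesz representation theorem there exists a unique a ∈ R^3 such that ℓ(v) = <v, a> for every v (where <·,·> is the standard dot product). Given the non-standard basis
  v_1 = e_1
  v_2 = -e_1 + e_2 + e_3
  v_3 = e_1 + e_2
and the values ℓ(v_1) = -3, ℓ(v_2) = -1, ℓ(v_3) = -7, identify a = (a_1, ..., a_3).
a = (-3, -4, 0)

Write a = (a_1, ..., a_3) in the standard basis. For each basis vector v_i, ℓ(v_i) = <v_i, a> is a linear equation in the a_j's. Collect the n equations into a matrix system V a = ℓ, where row i of V is v_i (expressed in the standard basis). Since V is invertible (lower-triangular with 1s on the diagonal, up to permutation), solve by back-substitution:
  V =
[[1, 0, 0],
 [-1, 1, 1],
 [1, 1, 0]]
  V a = (-3, -1, -7)
Solving gives a = (-3, -4, 0).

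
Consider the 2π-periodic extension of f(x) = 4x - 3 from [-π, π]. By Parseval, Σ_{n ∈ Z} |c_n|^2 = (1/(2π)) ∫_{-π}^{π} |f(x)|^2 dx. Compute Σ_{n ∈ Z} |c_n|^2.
Σ |c_n|^2 = 16π^2/3 + 9

Expand and integrate term by term over [-π, π]:
  ∫ (4x)^2 dx = 16·(2π^3/3); ∫ 2·4·(-3)·x dx = 0 (odd integrand); ∫ (-3)^2 dx = 9·2π.
So (1/(2π)) ∫_{-π}^{π} (4x - 3)^2 dx = 16π^2/3 + 9 = 16π^2/3 + 9.
Parseval ⇒ Σ |c_n|^2 = 16π^2/3 + 9.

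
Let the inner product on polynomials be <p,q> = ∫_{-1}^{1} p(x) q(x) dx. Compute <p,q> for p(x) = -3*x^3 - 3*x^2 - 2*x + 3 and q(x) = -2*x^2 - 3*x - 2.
<p,q> = -2

Expand the product: p(x)·q(x) = 6*x^5 + 15*x^4 + 19*x^3 + 6*x^2 - 5*x - 6.
∫_{-1}^{1} of each monomial x^k gives [2/(k+1) if k even, 0 if k odd]. Integrating term-by-term (or equivalently evaluating the antiderivative F(x) = x^6 + 3*x^5 + 19*x^4/4 + 2*x^3 - 5*x^2/2 - 6*x at the endpoints):
  F(1) − F(−1) = 9/4 − (17/4) = -2.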